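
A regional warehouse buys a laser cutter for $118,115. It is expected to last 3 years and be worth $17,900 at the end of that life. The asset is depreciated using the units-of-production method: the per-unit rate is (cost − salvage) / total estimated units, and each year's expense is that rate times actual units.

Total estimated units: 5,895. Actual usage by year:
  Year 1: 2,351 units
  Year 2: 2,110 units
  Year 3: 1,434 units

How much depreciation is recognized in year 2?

$35,870

Depreciable base = $118,115 − $17,900 = $100,215.
Rate = $100,215 / 5,895 units = $17 per unit.
Year 1: 2,351 × $17 = $39,967. Book value $78,148.
Year 2: 2,110 × $17 = $35,870. Book value $42,278.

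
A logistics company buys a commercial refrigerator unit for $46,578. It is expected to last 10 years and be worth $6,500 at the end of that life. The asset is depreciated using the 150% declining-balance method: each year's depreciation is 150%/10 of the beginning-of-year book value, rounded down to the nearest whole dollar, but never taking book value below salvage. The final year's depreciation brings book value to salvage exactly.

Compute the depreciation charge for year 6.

Depreciable base = $46,578 − $6,500 = $40,078.
Year 1: ⌊$46,578 × 150%/10⌋ = $6,986. Book value $39,592.
Year 2: ⌊$39,592 × 150%/10⌋ = $5,938. Book value $33,654.
Year 3: ⌊$33,654 × 150%/10⌋ = $5,048. Book value $28,606.
Year 4: ⌊$28,606 × 150%/10⌋ = $4,290. Book value $24,316.
Year 5: ⌊$24,316 × 150%/10⌋ = $3,647. Book value $20,669.
Year 6: ⌊$20,669 × 150%/10⌋ = $3,100. Book value $17,569.

$3,100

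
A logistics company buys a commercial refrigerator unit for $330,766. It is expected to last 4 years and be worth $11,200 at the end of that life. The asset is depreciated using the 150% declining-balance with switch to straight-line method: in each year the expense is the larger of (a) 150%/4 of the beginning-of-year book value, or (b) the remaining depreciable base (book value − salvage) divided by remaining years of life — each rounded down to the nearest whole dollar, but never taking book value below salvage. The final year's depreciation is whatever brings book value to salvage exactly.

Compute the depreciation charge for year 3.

$59,003

Depreciable base = $330,766 − $11,200 = $319,566.
Year 1: DB = ⌊$330,766 × 150%/4⌋ = $124,037; SL = ⌊$319,566/4⌋ = $79,891 → take DB $124,037. Book value $206,729.
Year 2: DB = ⌊$206,729 × 150%/4⌋ = $77,523; SL = ⌊$195,529/3⌋ = $65,176 → take DB $77,523. Book value $129,206.
Year 3: DB = ⌊$129,206 × 150%/4⌋ = $48,452; SL = ⌊$118,006/2⌋ = $59,003 → take SL $59,003. Book value $70,203.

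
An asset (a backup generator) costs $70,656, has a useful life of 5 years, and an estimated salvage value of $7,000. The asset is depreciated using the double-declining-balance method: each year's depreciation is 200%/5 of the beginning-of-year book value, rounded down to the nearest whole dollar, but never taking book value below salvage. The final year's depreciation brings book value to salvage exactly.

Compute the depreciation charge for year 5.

$2,158

Depreciable base = $70,656 − $7,000 = $63,656.
Year 1: ⌊$70,656 × 200%/5⌋ = $28,262. Book value $42,394.
Year 2: ⌊$42,394 × 200%/5⌋ = $16,957. Book value $25,437.
Year 3: ⌊$25,437 × 200%/5⌋ = $10,174. Book value $15,263.
Year 4: ⌊$15,263 × 200%/5⌋ = $6,105. Book value $9,158.
Year 5 (final): $9,158 − $7,000 = $2,158. Book value $7,000.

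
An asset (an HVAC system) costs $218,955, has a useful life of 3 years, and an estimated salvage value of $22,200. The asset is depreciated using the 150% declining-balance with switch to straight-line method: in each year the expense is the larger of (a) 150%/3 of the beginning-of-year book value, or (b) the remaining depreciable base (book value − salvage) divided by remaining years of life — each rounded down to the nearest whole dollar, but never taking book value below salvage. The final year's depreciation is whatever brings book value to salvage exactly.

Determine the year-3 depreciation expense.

Depreciable base = $218,955 − $22,200 = $196,755.
Year 1: DB = ⌊$218,955 × 150%/3⌋ = $109,477; SL = ⌊$196,755/3⌋ = $65,585 → take DB $109,477. Book value $109,478.
Year 2: DB = ⌊$109,478 × 150%/3⌋ = $54,739; SL = ⌊$87,278/2⌋ = $43,639 → take DB $54,739. Book value $54,739.
Year 3 (final): $54,739 − $22,200 = $32,539. Book value $22,200.

$32,539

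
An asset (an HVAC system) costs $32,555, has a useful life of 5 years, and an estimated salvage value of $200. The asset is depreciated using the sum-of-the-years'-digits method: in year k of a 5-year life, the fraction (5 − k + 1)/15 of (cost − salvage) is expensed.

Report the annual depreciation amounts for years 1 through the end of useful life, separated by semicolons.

$10,785; $8,628; $6,471; $4,314; $2,157

Depreciable base = $32,555 − $200 = $32,355.
Sum of the years' digits = 5+4+3+2+1 = 15.
Year 1: $32,355 × 5/15 = $10,785. Book value $21,770.
Year 2: $32,355 × 4/15 = $8,628. Book value $13,142.
Year 3: $32,355 × 3/15 = $6,471. Book value $6,671.
Year 4: $32,355 × 2/15 = $4,314. Book value $2,357.
Year 5: $32,355 × 1/15 = $2,157. Book value $200.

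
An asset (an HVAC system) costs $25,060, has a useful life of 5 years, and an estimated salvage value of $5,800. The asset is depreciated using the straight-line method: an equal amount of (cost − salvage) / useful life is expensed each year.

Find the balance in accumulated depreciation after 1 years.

Depreciable base = $25,060 − $5,800 = $19,260.
Annual expense = $19,260 / 5 = $3,852.
End of year 1: book value $21,208.
Accumulated through year 1 = $25,060 − $21,208 = $3,852.

$3,852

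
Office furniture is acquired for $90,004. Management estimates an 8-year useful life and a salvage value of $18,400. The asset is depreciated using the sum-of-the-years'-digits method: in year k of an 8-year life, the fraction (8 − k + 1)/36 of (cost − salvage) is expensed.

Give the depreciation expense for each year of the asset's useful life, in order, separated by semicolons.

$15,912; $13,923; $11,934; $9,945; $7,956; $5,967; $3,978; $1,989

Depreciable base = $90,004 − $18,400 = $71,604.
Sum of the years' digits = 8+7+6+5+4+3+2+1 = 36.
Year 1: $71,604 × 8/36 = $15,912. Book value $74,092.
Year 2: $71,604 × 7/36 = $13,923. Book value $60,169.
Year 3: $71,604 × 6/36 = $11,934. Book value $48,235.
Year 4: $71,604 × 5/36 = $9,945. Book value $38,290.
Year 5: $71,604 × 4/36 = $7,956. Book value $30,334.
Year 6: $71,604 × 3/36 = $5,967. Book value $24,367.
Year 7: $71,604 × 2/36 = $3,978. Book value $20,389.
Year 8: $71,604 × 1/36 = $1,989. Book value $18,400.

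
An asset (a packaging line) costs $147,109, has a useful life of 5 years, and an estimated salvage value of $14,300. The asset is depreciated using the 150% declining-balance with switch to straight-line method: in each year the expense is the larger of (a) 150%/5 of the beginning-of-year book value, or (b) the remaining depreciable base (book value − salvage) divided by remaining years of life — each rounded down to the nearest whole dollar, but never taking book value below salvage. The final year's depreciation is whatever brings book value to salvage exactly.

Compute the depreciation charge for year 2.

Depreciable base = $147,109 − $14,300 = $132,809.
Year 1: DB = ⌊$147,109 × 150%/5⌋ = $44,132; SL = ⌊$132,809/5⌋ = $26,561 → take DB $44,132. Book value $102,977.
Year 2: DB = ⌊$102,977 × 150%/5⌋ = $30,893; SL = ⌊$88,677/4⌋ = $22,169 → take DB $30,893. Book value $72,084.

$30,893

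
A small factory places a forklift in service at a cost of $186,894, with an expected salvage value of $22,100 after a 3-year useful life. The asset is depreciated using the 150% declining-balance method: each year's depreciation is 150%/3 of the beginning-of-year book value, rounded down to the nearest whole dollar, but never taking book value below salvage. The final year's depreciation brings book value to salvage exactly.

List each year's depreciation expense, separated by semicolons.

Depreciable base = $186,894 − $22,100 = $164,794.
Year 1: ⌊$186,894 × 150%/3⌋ = $93,447. Book value $93,447.
Year 2: ⌊$93,447 × 150%/3⌋ = $46,723. Book value $46,724.
Year 3 (final): $46,724 − $22,100 = $24,624. Book value $22,100.

$93,447; $46,723; $24,624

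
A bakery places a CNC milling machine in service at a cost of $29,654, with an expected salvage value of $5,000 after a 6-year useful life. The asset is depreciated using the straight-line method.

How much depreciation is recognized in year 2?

$4,109

Depreciable base = $29,654 − $5,000 = $24,654.
Annual expense = $24,654 / 6 = $4,109.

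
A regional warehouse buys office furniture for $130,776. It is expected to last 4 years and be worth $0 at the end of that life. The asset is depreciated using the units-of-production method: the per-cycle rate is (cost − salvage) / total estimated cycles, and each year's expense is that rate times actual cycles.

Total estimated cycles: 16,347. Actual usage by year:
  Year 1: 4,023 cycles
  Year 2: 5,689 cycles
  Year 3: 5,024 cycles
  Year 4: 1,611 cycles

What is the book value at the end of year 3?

$12,888

Depreciable base = $130,776 − $0 = $130,776.
Rate = $130,776 / 16,347 cycles = $8 per cycle.
Year 1: 4,023 × $8 = $32,184. Book value $98,592.
Year 2: 5,689 × $8 = $45,512. Book value $53,080.
Year 3: 5,024 × $8 = $40,192. Book value $12,888.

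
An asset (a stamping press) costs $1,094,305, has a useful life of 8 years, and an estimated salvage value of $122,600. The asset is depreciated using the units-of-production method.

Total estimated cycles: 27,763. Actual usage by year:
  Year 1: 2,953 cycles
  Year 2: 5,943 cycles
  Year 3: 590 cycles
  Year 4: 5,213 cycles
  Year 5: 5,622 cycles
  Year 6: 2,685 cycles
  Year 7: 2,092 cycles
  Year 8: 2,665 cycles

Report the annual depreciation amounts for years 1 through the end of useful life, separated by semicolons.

Depreciable base = $1,094,305 − $122,600 = $971,705.
Rate = $971,705 / 27,763 cycles = $35 per cycle.
Year 1: 2,953 × $35 = $103,355. Book value $990,950.
Year 2: 5,943 × $35 = $208,005. Book value $782,945.
Year 3: 590 × $35 = $20,650. Book value $762,295.
Year 4: 5,213 × $35 = $182,455. Book value $579,840.
Year 5: 5,622 × $35 = $196,770. Book value $383,070.
Year 6: 2,685 × $35 = $93,975. Book value $289,095.
Year 7: 2,092 × $35 = $73,220. Book value $215,875.
Year 8: 2,665 × $35 = $93,275. Book value $122,600.

$103,355; $208,005; $20,650; $182,455; $196,770; $93,975; $73,220; $93,275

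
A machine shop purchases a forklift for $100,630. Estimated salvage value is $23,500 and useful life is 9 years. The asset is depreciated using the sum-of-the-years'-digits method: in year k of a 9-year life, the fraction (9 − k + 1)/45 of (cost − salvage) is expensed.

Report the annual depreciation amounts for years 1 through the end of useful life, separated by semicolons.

Depreciable base = $100,630 − $23,500 = $77,130.
Sum of the years' digits = 9+8+7+6+5+4+3+2+1 = 45.
Year 1: $77,130 × 9/45 = $15,426. Book value $85,204.
Year 2: $77,130 × 8/45 = $13,712. Book value $71,492.
Year 3: $77,130 × 7/45 = $11,998. Book value $59,494.
Year 4: $77,130 × 6/45 = $10,284. Book value $49,210.
Year 5: $77,130 × 5/45 = $8,570. Book value $40,640.
Year 6: $77,130 × 4/45 = $6,856. Book value $33,784.
Year 7: $77,130 × 3/45 = $5,142. Book value $28,642.
Year 8: $77,130 × 2/45 = $3,428. Book value $25,214.
Year 9: $77,130 × 1/45 = $1,714. Book value $23,500.

$15,426; $13,712; $11,998; $10,284; $8,570; $6,856; $5,142; $3,428; $1,714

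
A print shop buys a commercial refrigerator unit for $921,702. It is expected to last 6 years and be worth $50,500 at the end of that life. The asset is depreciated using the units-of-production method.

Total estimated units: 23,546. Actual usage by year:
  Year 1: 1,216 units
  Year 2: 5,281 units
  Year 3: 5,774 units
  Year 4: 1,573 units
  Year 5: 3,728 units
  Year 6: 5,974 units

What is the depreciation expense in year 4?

$58,201

Depreciable base = $921,702 − $50,500 = $871,202.
Rate = $871,202 / 23,546 units = $37 per unit.
Year 1: 1,216 × $37 = $44,992. Book value $876,710.
Year 2: 5,281 × $37 = $195,397. Book value $681,313.
Year 3: 5,774 × $37 = $213,638. Book value $467,675.
Year 4: 1,573 × $37 = $58,201. Book value $409,474.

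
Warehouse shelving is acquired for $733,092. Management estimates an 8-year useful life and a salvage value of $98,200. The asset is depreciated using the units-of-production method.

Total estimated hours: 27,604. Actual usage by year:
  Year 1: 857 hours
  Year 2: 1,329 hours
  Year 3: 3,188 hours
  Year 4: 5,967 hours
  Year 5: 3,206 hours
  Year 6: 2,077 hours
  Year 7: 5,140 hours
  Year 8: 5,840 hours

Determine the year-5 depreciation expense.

$73,738

Depreciable base = $733,092 − $98,200 = $634,892.
Rate = $634,892 / 27,604 hours = $23 per hour.
Year 1: 857 × $23 = $19,711. Book value $713,381.
Year 2: 1,329 × $23 = $30,567. Book value $682,814.
Year 3: 3,188 × $23 = $73,324. Book value $609,490.
Year 4: 5,967 × $23 = $137,241. Book value $472,249.
Year 5: 3,206 × $23 = $73,738. Book value $398,511.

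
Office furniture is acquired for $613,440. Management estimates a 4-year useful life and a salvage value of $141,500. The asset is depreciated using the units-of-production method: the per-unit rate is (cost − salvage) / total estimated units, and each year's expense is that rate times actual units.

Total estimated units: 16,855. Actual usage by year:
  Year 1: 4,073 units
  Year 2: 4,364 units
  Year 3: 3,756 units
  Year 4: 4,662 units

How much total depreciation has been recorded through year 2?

$236,236

Depreciable base = $613,440 − $141,500 = $471,940.
Rate = $471,940 / 16,855 units = $28 per unit.
Year 1: 4,073 × $28 = $114,044. Book value $499,396.
Year 2: 4,364 × $28 = $122,192. Book value $377,204.
Accumulated through year 2 = $613,440 − $377,204 = $236,236.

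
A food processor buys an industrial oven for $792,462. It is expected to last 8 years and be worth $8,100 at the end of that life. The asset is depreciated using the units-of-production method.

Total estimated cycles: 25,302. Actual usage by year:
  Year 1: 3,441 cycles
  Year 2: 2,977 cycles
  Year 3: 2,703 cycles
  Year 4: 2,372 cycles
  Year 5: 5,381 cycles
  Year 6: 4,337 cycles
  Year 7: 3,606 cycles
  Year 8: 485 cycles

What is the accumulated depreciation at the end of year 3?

Depreciable base = $792,462 − $8,100 = $784,362.
Rate = $784,362 / 25,302 cycles = $31 per cycle.
Year 1: 3,441 × $31 = $106,671. Book value $685,791.
Year 2: 2,977 × $31 = $92,287. Book value $593,504.
Year 3: 2,703 × $31 = $83,793. Book value $509,711.
Accumulated through year 3 = $792,462 − $509,711 = $282,751.

$282,751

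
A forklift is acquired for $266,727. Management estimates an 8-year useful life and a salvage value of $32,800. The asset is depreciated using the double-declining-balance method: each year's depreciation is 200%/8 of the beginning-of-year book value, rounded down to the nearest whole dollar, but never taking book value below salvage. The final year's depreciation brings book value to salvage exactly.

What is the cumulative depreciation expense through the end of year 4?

$182,331

Depreciable base = $266,727 − $32,800 = $233,927.
Year 1: ⌊$266,727 × 200%/8⌋ = $66,681. Book value $200,046.
Year 2: ⌊$200,046 × 200%/8⌋ = $50,011. Book value $150,035.
Year 3: ⌊$150,035 × 200%/8⌋ = $37,508. Book value $112,527.
Year 4: ⌊$112,527 × 200%/8⌋ = $28,131. Book value $84,396.
Accumulated through year 4 = $266,727 − $84,396 = $182,331.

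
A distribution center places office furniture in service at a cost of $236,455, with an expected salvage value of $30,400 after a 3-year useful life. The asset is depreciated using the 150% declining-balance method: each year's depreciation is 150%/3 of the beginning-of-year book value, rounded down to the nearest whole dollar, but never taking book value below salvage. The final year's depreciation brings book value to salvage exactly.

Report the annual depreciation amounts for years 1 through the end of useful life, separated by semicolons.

Depreciable base = $236,455 − $30,400 = $206,055.
Year 1: ⌊$236,455 × 150%/3⌋ = $118,227. Book value $118,228.
Year 2: ⌊$118,228 × 150%/3⌋ = $59,114. Book value $59,114.
Year 3 (final): $59,114 − $30,400 = $28,714. Book value $30,400.

$118,227; $59,114; $28,714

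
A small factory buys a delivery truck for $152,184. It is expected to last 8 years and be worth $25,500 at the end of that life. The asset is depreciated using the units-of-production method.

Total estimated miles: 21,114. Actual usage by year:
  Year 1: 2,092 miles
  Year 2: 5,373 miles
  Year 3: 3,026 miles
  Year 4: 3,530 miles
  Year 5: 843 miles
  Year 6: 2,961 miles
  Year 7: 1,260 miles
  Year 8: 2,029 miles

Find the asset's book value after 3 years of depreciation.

$89,238

Depreciable base = $152,184 − $25,500 = $126,684.
Rate = $126,684 / 21,114 miles = $6 per mile.
Year 1: 2,092 × $6 = $12,552. Book value $139,632.
Year 2: 5,373 × $6 = $32,238. Book value $107,394.
Year 3: 3,026 × $6 = $18,156. Book value $89,238.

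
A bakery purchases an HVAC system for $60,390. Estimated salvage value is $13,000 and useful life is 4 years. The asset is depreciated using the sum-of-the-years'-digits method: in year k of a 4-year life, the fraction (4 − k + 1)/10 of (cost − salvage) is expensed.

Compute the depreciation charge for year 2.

$14,217

Depreciable base = $60,390 − $13,000 = $47,390.
Sum of the years' digits = 4+3+2+1 = 10.
Year 1: $47,390 × 4/10 = $18,956. Book value $41,434.
Year 2: $47,390 × 3/10 = $14,217. Book value $27,217.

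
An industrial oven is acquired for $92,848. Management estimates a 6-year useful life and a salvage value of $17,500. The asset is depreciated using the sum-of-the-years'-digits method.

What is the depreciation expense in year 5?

$7,176

Depreciable base = $92,848 − $17,500 = $75,348.
Sum of the years' digits = 6+5+4+3+2+1 = 21.
Year 1: $75,348 × 6/21 = $21,528. Book value $71,320.
Year 2: $75,348 × 5/21 = $17,940. Book value $53,380.
Year 3: $75,348 × 4/21 = $14,352. Book value $39,028.
Year 4: $75,348 × 3/21 = $10,764. Book value $28,264.
Year 5: $75,348 × 2/21 = $7,176. Book value $21,088.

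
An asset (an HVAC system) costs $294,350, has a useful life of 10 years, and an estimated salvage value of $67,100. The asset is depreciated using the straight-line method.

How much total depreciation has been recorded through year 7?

$159,075

Depreciable base = $294,350 − $67,100 = $227,250.
Annual expense = $227,250 / 10 = $22,725.
End of year 1: book value $271,625.
End of year 2: book value $248,900.
End of year 3: book value $226,175.
End of year 4: book value $203,450.
End of year 5: book value $180,725.
End of year 6: book value $158,000.
End of year 7: book value $135,275.
Accumulated through year 7 = $294,350 − $135,275 = $159,075.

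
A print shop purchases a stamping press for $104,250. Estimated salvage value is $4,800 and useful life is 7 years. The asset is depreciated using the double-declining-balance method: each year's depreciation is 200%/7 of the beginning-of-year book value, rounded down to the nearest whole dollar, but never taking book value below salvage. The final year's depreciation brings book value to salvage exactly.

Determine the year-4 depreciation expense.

$10,855

Depreciable base = $104,250 − $4,800 = $99,450.
Year 1: ⌊$104,250 × 200%/7⌋ = $29,785. Book value $74,465.
Year 2: ⌊$74,465 × 200%/7⌋ = $21,275. Book value $53,190.
Year 3: ⌊$53,190 × 200%/7⌋ = $15,197. Book value $37,993.
Year 4: ⌊$37,993 × 200%/7⌋ = $10,855. Book value $27,138.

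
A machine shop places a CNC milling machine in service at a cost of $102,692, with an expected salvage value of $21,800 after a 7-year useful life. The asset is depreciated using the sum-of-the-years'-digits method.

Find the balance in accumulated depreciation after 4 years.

$63,558

Depreciable base = $102,692 − $21,800 = $80,892.
Sum of the years' digits = 7+6+5+4+3+2+1 = 28.
Year 1: $80,892 × 7/28 = $20,223. Book value $82,469.
Year 2: $80,892 × 6/28 = $17,334. Book value $65,135.
Year 3: $80,892 × 5/28 = $14,445. Book value $50,690.
Year 4: $80,892 × 4/28 = $11,556. Book value $39,134.
Accumulated through year 4 = $102,692 − $39,134 = $63,558.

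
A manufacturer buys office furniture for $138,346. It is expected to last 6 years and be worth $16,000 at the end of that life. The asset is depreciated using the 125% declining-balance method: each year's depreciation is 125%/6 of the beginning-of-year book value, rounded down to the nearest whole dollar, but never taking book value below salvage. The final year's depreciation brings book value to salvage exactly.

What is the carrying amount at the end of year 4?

$54,344

Depreciable base = $138,346 − $16,000 = $122,346.
Year 1: ⌊$138,346 × 125%/6⌋ = $28,822. Book value $109,524.
Year 2: ⌊$109,524 × 125%/6⌋ = $22,817. Book value $86,707.
Year 3: ⌊$86,707 × 125%/6⌋ = $18,063. Book value $68,644.
Year 4: ⌊$68,644 × 125%/6⌋ = $14,300. Book value $54,344.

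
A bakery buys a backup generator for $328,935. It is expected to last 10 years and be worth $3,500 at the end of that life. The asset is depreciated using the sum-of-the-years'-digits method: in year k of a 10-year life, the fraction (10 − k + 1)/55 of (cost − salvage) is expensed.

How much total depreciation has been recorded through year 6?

$266,265

Depreciable base = $328,935 − $3,500 = $325,435.
Sum of the years' digits = 10+9+8+7+6+5+4+3+2+1 = 55.
Year 1: $325,435 × 10/55 = $59,170. Book value $269,765.
Year 2: $325,435 × 9/55 = $53,253. Book value $216,512.
Year 3: $325,435 × 8/55 = $47,336. Book value $169,176.
Year 4: $325,435 × 7/55 = $41,419. Book value $127,757.
Year 5: $325,435 × 6/55 = $35,502. Book value $92,255.
Year 6: $325,435 × 5/55 = $29,585. Book value $62,670.
Accumulated through year 6 = $328,935 − $62,670 = $266,265.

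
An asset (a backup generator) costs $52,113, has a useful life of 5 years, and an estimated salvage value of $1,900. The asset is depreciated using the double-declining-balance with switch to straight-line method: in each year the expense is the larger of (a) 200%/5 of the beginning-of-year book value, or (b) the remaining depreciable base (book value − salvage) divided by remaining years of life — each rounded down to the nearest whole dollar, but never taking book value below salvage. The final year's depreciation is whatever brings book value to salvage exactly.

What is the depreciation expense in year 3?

Depreciable base = $52,113 − $1,900 = $50,213.
Year 1: DB = ⌊$52,113 × 200%/5⌋ = $20,845; SL = ⌊$50,213/5⌋ = $10,042 → take DB $20,845. Book value $31,268.
Year 2: DB = ⌊$31,268 × 200%/5⌋ = $12,507; SL = ⌊$29,368/4⌋ = $7,342 → take DB $12,507. Book value $18,761.
Year 3: DB = ⌊$18,761 × 200%/5⌋ = $7,504; SL = ⌊$16,861/3⌋ = $5,620 → take DB $7,504. Book value $11,257.

$7,504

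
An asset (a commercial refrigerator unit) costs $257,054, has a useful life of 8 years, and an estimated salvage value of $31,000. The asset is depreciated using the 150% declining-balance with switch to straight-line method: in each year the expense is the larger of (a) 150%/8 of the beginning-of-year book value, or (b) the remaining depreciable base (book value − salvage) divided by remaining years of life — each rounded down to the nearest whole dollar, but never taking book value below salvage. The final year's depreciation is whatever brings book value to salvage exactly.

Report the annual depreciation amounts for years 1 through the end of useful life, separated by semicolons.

$48,197; $39,160; $31,818; $25,852; $21,005; $20,007; $20,007; $20,008

Depreciable base = $257,054 − $31,000 = $226,054.
Year 1: DB = ⌊$257,054 × 150%/8⌋ = $48,197; SL = ⌊$226,054/8⌋ = $28,256 → take DB $48,197. Book value $208,857.
Year 2: DB = ⌊$208,857 × 150%/8⌋ = $39,160; SL = ⌊$177,857/7⌋ = $25,408 → take DB $39,160. Book value $169,697.
Year 3: DB = ⌊$169,697 × 150%/8⌋ = $31,818; SL = ⌊$138,697/6⌋ = $23,116 → take DB $31,818. Book value $137,879.
Year 4: DB = ⌊$137,879 × 150%/8⌋ = $25,852; SL = ⌊$106,879/5⌋ = $21,375 → take DB $25,852. Book value $112,027.
Year 5: DB = ⌊$112,027 × 150%/8⌋ = $21,005; SL = ⌊$81,027/4⌋ = $20,256 → take DB $21,005. Book value $91,022.
Year 6: DB = ⌊$91,022 × 150%/8⌋ = $17,066; SL = ⌊$60,022/3⌋ = $20,007 → take SL $20,007. Book value $71,015.
Year 7: DB = ⌊$71,015 × 150%/8⌋ = $13,315; SL = ⌊$40,015/2⌋ = $20,007 → take SL $20,007. Book value $51,008.
Year 8 (final): $51,008 − $31,000 = $20,008. Book value $31,000.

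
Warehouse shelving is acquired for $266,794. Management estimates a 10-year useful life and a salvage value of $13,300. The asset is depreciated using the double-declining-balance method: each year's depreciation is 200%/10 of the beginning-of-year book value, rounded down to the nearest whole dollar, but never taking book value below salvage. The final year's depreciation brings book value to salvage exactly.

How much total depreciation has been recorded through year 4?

$157,514

Depreciable base = $266,794 − $13,300 = $253,494.
Year 1: ⌊$266,794 × 200%/10⌋ = $53,358. Book value $213,436.
Year 2: ⌊$213,436 × 200%/10⌋ = $42,687. Book value $170,749.
Year 3: ⌊$170,749 × 200%/10⌋ = $34,149. Book value $136,600.
Year 4: ⌊$136,600 × 200%/10⌋ = $27,320. Book value $109,280.
Accumulated through year 4 = $266,794 − $109,280 = $157,514.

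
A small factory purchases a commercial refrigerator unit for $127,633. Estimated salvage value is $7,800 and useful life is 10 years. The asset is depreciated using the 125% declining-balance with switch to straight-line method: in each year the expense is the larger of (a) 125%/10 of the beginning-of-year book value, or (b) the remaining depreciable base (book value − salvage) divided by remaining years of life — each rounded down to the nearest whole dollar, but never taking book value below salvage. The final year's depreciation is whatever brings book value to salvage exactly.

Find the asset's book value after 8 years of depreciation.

$30,002

Depreciable base = $127,633 − $7,800 = $119,833.
Year 1: DB = ⌊$127,633 × 125%/10⌋ = $15,954; SL = ⌊$119,833/10⌋ = $11,983 → take DB $15,954. Book value $111,679.
Year 2: DB = ⌊$111,679 × 125%/10⌋ = $13,959; SL = ⌊$103,879/9⌋ = $11,542 → take DB $13,959. Book value $97,720.
Year 3: DB = ⌊$97,720 × 125%/10⌋ = $12,215; SL = ⌊$89,920/8⌋ = $11,240 → take DB $12,215. Book value $85,505.
Year 4: DB = ⌊$85,505 × 125%/10⌋ = $10,688; SL = ⌊$77,705/7⌋ = $11,100 → take SL $11,100. Book value $74,405.
Year 5: DB = ⌊$74,405 × 125%/10⌋ = $9,300; SL = ⌊$66,605/6⌋ = $11,100 → take SL $11,100. Book value $63,305.
Year 6: DB = ⌊$63,305 × 125%/10⌋ = $7,913; SL = ⌊$55,505/5⌋ = $11,101 → take SL $11,101. Book value $52,204.
Year 7: DB = ⌊$52,204 × 125%/10⌋ = $6,525; SL = ⌊$44,404/4⌋ = $11,101 → take SL $11,101. Book value $41,103.
Year 8: DB = ⌊$41,103 × 125%/10⌋ = $5,137; SL = ⌊$33,303/3⌋ = $11,101 → take SL $11,101. Book value $30,002.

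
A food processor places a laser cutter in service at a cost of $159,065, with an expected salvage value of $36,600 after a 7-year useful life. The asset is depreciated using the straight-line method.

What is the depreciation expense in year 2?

$17,495

Depreciable base = $159,065 − $36,600 = $122,465.
Annual expense = $122,465 / 7 = $17,495.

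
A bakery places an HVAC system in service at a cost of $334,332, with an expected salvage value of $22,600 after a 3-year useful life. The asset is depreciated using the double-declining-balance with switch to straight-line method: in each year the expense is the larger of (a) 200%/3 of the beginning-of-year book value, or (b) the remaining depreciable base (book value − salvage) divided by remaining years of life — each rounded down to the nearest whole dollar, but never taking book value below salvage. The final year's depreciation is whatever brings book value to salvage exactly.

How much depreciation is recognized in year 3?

Depreciable base = $334,332 − $22,600 = $311,732.
Year 1: DB = ⌊$334,332 × 200%/3⌋ = $222,888; SL = ⌊$311,732/3⌋ = $103,910 → take DB $222,888. Book value $111,444.
Year 2: DB = ⌊$111,444 × 200%/3⌋ = $74,296; SL = ⌊$88,844/2⌋ = $44,422 → take DB $74,296. Book value $37,148.
Year 3 (final): $37,148 − $22,600 = $14,548. Book value $22,600.

$14,548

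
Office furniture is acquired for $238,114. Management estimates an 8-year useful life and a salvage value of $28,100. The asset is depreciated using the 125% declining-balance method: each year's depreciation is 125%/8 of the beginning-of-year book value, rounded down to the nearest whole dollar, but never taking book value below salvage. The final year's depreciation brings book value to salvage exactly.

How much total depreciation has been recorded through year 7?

$165,622

Depreciable base = $238,114 − $28,100 = $210,014.
Year 1: ⌊$238,114 × 125%/8⌋ = $37,205. Book value $200,909.
Year 2: ⌊$200,909 × 125%/8⌋ = $31,392. Book value $169,517.
Year 3: ⌊$169,517 × 125%/8⌋ = $26,487. Book value $143,030.
Year 4: ⌊$143,030 × 125%/8⌋ = $22,348. Book value $120,682.
Year 5: ⌊$120,682 × 125%/8⌋ = $18,856. Book value $101,826.
Year 6: ⌊$101,826 × 125%/8⌋ = $15,910. Book value $85,916.
Year 7: ⌊$85,916 × 125%/8⌋ = $13,424. Book value $72,492.
Accumulated through year 7 = $238,114 − $72,492 = $165,622.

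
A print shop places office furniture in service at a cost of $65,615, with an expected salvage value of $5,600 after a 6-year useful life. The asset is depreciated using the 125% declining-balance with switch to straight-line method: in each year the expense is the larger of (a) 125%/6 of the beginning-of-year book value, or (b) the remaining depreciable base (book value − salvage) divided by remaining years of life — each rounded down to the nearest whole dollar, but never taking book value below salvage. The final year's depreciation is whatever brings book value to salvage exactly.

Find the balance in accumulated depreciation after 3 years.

Depreciable base = $65,615 − $5,600 = $60,015.
Year 1: DB = ⌊$65,615 × 125%/6⌋ = $13,669; SL = ⌊$60,015/6⌋ = $10,002 → take DB $13,669. Book value $51,946.
Year 2: DB = ⌊$51,946 × 125%/6⌋ = $10,822; SL = ⌊$46,346/5⌋ = $9,269 → take DB $10,822. Book value $41,124.
Year 3: DB = ⌊$41,124 × 125%/6⌋ = $8,567; SL = ⌊$35,524/4⌋ = $8,881 → take SL $8,881. Book value $32,243.
Accumulated through year 3 = $65,615 − $32,243 = $33,372.

$33,372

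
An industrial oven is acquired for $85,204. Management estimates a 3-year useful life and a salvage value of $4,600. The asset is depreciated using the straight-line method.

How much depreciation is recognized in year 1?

$26,868

Depreciable base = $85,204 − $4,600 = $80,604.
Annual expense = $80,604 / 3 = $26,868.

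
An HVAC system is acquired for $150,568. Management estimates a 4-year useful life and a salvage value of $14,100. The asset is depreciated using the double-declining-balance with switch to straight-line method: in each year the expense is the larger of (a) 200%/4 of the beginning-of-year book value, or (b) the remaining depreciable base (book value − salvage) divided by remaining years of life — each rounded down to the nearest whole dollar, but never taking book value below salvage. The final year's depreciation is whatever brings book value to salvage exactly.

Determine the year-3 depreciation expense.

Depreciable base = $150,568 − $14,100 = $136,468.
Year 1: DB = ⌊$150,568 × 200%/4⌋ = $75,284; SL = ⌊$136,468/4⌋ = $34,117 → take DB $75,284. Book value $75,284.
Year 2: DB = ⌊$75,284 × 200%/4⌋ = $37,642; SL = ⌊$61,184/3⌋ = $20,394 → take DB $37,642. Book value $37,642.
Year 3: DB = ⌊$37,642 × 200%/4⌋ = $18,821; SL = ⌊$23,542/2⌋ = $11,771 → take DB $18,821. Book value $18,821.

$18,821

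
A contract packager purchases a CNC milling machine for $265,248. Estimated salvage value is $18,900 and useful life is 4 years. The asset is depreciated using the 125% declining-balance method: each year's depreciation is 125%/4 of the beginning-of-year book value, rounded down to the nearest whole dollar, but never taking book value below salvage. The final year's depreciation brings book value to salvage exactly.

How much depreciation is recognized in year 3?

$39,178

Depreciable base = $265,248 − $18,900 = $246,348.
Year 1: ⌊$265,248 × 125%/4⌋ = $82,890. Book value $182,358.
Year 2: ⌊$182,358 × 125%/4⌋ = $56,986. Book value $125,372.
Year 3: ⌊$125,372 × 125%/4⌋ = $39,178. Book value $86,194.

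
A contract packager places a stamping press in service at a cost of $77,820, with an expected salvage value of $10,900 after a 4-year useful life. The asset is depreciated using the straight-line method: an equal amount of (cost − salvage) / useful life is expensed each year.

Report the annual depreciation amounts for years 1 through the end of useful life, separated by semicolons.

$16,730; $16,730; $16,730; $16,730

Depreciable base = $77,820 − $10,900 = $66,920.
Annual expense = $66,920 / 4 = $16,730.
End of year 1: book value $61,090.
End of year 2: book value $44,360.
End of year 3: book value $27,630.
End of year 4: book value $10,900.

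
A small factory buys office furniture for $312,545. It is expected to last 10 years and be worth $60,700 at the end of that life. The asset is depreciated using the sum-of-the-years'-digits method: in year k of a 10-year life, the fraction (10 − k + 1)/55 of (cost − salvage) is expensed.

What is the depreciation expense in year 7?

$18,316

Depreciable base = $312,545 − $60,700 = $251,845.
Sum of the years' digits = 10+9+8+7+6+5+4+3+2+1 = 55.
Year 1: $251,845 × 10/55 = $45,790. Book value $266,755.
Year 2: $251,845 × 9/55 = $41,211. Book value $225,544.
Year 3: $251,845 × 8/55 = $36,632. Book value $188,912.
Year 4: $251,845 × 7/55 = $32,053. Book value $156,859.
Year 5: $251,845 × 6/55 = $27,474. Book value $129,385.
Year 6: $251,845 × 5/55 = $22,895. Book value $106,490.
Year 7: $251,845 × 4/55 = $18,316. Book value $88,174.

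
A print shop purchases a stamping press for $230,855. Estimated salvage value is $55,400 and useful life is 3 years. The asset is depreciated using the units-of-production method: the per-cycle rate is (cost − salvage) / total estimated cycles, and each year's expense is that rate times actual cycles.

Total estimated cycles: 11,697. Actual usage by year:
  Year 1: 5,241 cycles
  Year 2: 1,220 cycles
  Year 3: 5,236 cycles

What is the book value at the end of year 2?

Depreciable base = $230,855 − $55,400 = $175,455.
Rate = $175,455 / 11,697 cycles = $15 per cycle.
Year 1: 5,241 × $15 = $78,615. Book value $152,240.
Year 2: 1,220 × $15 = $18,300. Book value $133,940.

$133,940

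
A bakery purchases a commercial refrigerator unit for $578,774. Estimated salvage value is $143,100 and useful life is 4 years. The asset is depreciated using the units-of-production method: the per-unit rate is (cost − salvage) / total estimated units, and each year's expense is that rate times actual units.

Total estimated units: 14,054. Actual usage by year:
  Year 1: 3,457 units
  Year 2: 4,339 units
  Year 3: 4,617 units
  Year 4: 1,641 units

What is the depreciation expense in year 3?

Depreciable base = $578,774 − $143,100 = $435,674.
Rate = $435,674 / 14,054 units = $31 per unit.
Year 1: 3,457 × $31 = $107,167. Book value $471,607.
Year 2: 4,339 × $31 = $134,509. Book value $337,098.
Year 3: 4,617 × $31 = $143,127. Book value $193,971.

$143,127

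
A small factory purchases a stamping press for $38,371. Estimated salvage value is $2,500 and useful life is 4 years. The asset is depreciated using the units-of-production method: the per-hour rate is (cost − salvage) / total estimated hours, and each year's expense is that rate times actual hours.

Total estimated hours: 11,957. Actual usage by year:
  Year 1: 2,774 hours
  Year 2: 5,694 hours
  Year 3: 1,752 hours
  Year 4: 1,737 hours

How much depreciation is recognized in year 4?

$5,211

Depreciable base = $38,371 − $2,500 = $35,871.
Rate = $35,871 / 11,957 hours = $3 per hour.
Year 1: 2,774 × $3 = $8,322. Book value $30,049.
Year 2: 5,694 × $3 = $17,082. Book value $12,967.
Year 3: 1,752 × $3 = $5,256. Book value $7,711.
Year 4: 1,737 × $3 = $5,211. Book value $2,500.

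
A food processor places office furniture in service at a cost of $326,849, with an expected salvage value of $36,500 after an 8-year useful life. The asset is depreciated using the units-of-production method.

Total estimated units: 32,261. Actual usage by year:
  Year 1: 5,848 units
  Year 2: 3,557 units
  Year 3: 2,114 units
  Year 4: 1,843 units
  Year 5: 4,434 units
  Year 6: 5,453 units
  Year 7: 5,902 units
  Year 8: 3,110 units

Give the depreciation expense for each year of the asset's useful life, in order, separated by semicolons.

$52,632; $32,013; $19,026; $16,587; $39,906; $49,077; $53,118; $27,990

Depreciable base = $326,849 − $36,500 = $290,349.
Rate = $290,349 / 32,261 units = $9 per unit.
Year 1: 5,848 × $9 = $52,632. Book value $274,217.
Year 2: 3,557 × $9 = $32,013. Book value $242,204.
Year 3: 2,114 × $9 = $19,026. Book value $223,178.
Year 4: 1,843 × $9 = $16,587. Book value $206,591.
Year 5: 4,434 × $9 = $39,906. Book value $166,685.
Year 6: 5,453 × $9 = $49,077. Book value $117,608.
Year 7: 5,902 × $9 = $53,118. Book value $64,490.
Year 8: 3,110 × $9 = $27,990. Book value $36,500.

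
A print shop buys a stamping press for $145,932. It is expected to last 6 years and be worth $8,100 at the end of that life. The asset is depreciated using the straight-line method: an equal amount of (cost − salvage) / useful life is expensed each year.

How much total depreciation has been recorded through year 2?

$45,944

Depreciable base = $145,932 − $8,100 = $137,832.
Annual expense = $137,832 / 6 = $22,972.
End of year 1: book value $122,960.
End of year 2: book value $99,988.
Accumulated through year 2 = $145,932 − $99,988 = $45,944.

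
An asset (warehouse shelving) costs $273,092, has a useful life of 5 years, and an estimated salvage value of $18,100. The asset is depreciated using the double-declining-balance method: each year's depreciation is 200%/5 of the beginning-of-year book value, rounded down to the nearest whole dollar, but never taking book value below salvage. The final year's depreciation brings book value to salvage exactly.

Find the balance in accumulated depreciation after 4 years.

$237,698

Depreciable base = $273,092 − $18,100 = $254,992.
Year 1: ⌊$273,092 × 200%/5⌋ = $109,236. Book value $163,856.
Year 2: ⌊$163,856 × 200%/5⌋ = $65,542. Book value $98,314.
Year 3: ⌊$98,314 × 200%/5⌋ = $39,325. Book value $58,989.
Year 4: ⌊$58,989 × 200%/5⌋ = $23,595. Book value $35,394.
Accumulated through year 4 = $273,092 − $35,394 = $237,698.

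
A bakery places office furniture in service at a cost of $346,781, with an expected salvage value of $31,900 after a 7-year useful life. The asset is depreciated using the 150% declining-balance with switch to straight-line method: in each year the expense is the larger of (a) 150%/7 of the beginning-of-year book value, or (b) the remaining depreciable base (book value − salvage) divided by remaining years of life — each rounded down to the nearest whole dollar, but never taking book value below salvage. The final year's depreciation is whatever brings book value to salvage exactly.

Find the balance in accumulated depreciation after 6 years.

$281,459

Depreciable base = $346,781 − $31,900 = $314,881.
Year 1: DB = ⌊$346,781 × 150%/7⌋ = $74,310; SL = ⌊$314,881/7⌋ = $44,983 → take DB $74,310. Book value $272,471.
Year 2: DB = ⌊$272,471 × 150%/7⌋ = $58,386; SL = ⌊$240,571/6⌋ = $40,095 → take DB $58,386. Book value $214,085.
Year 3: DB = ⌊$214,085 × 150%/7⌋ = $45,875; SL = ⌊$182,185/5⌋ = $36,437 → take DB $45,875. Book value $168,210.
Year 4: DB = ⌊$168,210 × 150%/7⌋ = $36,045; SL = ⌊$136,310/4⌋ = $34,077 → take DB $36,045. Book value $132,165.
Year 5: DB = ⌊$132,165 × 150%/7⌋ = $28,321; SL = ⌊$100,265/3⌋ = $33,421 → take SL $33,421. Book value $98,744.
Year 6: DB = ⌊$98,744 × 150%/7⌋ = $21,159; SL = ⌊$66,844/2⌋ = $33,422 → take SL $33,422. Book value $65,322.
Accumulated through year 6 = $346,781 − $65,322 = $281,459.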